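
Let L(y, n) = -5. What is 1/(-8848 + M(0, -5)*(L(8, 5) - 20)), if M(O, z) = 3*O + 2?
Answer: -1/8898 ≈ -0.00011238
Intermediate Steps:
M(O, z) = 2 + 3*O
1/(-8848 + M(0, -5)*(L(8, 5) - 20)) = 1/(-8848 + (2 + 3*0)*(-5 - 20)) = 1/(-8848 + (2 + 0)*(-25)) = 1/(-8848 + 2*(-25)) = 1/(-8848 - 50) = 1/(-8898) = -1/8898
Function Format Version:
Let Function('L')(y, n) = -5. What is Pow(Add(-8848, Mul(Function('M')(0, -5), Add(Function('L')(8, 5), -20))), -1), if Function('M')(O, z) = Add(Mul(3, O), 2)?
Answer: Rational(-1, 8898) ≈ -0.00011238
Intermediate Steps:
Function('M')(O, z) = Add(2, Mul(3, O))
Pow(Add(-8848, Mul(Function('M')(0, -5), Add(Function('L')(8, 5), -20))), -1) = Pow(Add(-8848, Mul(Add(2, Mul(3, 0)), Add(-5, -20))), -1) = Pow(Add(-8848, Mul(Add(2, 0), -25)), -1) = Pow(Add(-8848, Mul(2, -25)), -1) = Pow(Add(-8848, -50), -1) = Pow(-8898, -1) = Rational(-1, 8898)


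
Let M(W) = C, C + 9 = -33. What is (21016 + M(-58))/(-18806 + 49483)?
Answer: 20974/30677 ≈ 0.68370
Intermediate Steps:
C = -42 (C = -9 - 33 = -42)
M(W) = -42
(21016 + M(-58))/(-18806 + 49483) = (21016 - 42)/(-18806 + 49483) = 20974/30677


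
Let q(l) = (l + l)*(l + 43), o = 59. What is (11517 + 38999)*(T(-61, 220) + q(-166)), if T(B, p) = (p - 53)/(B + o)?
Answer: 2058653290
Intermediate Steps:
T(B, p) = (-53 + p)/(59 + B) (T(B, p) = (p - 53)/(B + 59) = (-53 + p)/(59 + B))
q(l) = 2*l*(43 + l) (q(l) = (2*l)*(43 + l) = 2*l*(43 + l))
(11517 + 38999)*(T(-61, 220) + q(-166)) = (11517 + 38999)*((-53 + 220)/(59 - 61) + 2*(-166)*(43 - 166)) = 50516*(167/(-2) + 2*(-166)*(-123)) = 50516*(-½*167 + 40836) = 50516*(-167/2 + 40836) = 50516*(81505/2) = 2058653290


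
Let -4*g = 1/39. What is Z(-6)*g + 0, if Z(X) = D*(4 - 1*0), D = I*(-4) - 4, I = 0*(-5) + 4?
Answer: 20/39 ≈ 0.51282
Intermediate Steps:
I = 4 (I = 0 + 4 = 4)
D = -20 (D = 4*(-4) - 4 = -16 - 4 = -20)
g = -1/156 (g = -1/4/39 = -1/4*1/39 = -1/156 ≈ -0.0064103)
Z(X) = -80 (Z(X) = -20*(4 - 1*0) = -20*(4 + 0) = -20*4 = -80)
Z(-6)*g + 0 = -80*(-1/156) + 0 = 20/39 + 0 = 20/39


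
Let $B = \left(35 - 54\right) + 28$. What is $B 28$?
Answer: $252$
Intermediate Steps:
$B = 9$ ($B = -19 + 28 = 9$)
$B 28 = 9 \cdot 28 = 252$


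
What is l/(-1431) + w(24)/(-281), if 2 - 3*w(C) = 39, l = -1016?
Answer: 303145/402111 ≈ 0.75388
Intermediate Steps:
w(C) = -37/3 (w(C) = ⅔ - ⅓*39 = ⅔ - 13 = -37/3)
l/(-1431) + w(24)/(-281) = -1016/(-1431) - 37/3/(-281) = -1016*(-1/1431) - 37/3*(-1/281) = 1016/1431 + 37/843 = 303145/402111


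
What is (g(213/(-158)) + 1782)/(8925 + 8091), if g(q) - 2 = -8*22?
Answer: 67/709 ≈ 0.094499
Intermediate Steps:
g(q) = -174 (g(q) = 2 - 8*22 = 2 - 176 = -174)
(g(213/(-158)) + 1782)/(8925 + 8091) = (-174 + 1782)/(8925 + 8091) = 1608/17016 = 1608*(1/17016) = 67/709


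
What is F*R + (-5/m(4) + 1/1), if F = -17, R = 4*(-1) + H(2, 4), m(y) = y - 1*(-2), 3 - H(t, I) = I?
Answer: 511/6 ≈ 85.167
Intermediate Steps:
H(t, I) = 3 - I
m(y) = 2 + y (m(y) = y + 2 = 2 + y)
R = -5 (R = 4*(-1) + (3 - 1*4) = -4 + (3 - 4) = -4 - 1 = -5)
F*R + (-5/m(4) + 1/1) = -17*(-5) + (-5/(2 + 4) + 1/1) = 85 + (-5/6 + 1*1) = 85 + (-5*⅙ + 1) = 85 + (-⅚ + 1) = 85 + ⅙ = 511/6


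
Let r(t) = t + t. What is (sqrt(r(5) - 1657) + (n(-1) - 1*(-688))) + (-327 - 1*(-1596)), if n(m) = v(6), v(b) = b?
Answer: 1963 + 3*I*sqrt(183) ≈ 1963.0 + 40.583*I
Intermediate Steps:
n(m) = 6
r(t) = 2*t
(sqrt(r(5) - 1657) + (n(-1) - 1*(-688))) + (-327 - 1*(-1596)) = (sqrt(2*5 - 1657) + (6 - 1*(-688))) + (-327 - 1*(-1596)) = (sqrt(10 - 1657) + (6 + 688)) + (-327 + 1596) = (sqrt(-1647) + 694) + 1269 = (3*I*sqrt(183) + 694) + 1269 = (694 + 3*I*sqrt(183)) + 1269 = 1963 + 3*I*sqrt(183)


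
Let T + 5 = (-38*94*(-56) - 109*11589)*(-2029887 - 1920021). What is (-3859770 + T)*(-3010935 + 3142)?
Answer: -12630973683973529861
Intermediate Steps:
T = 4199419738447 (T = -5 + (-38*94*(-56) - 109*11589)*(-2029887 - 1920021) = -5 + (-3572*(-56) - 1263201)*(-3949908) = -5 + (200032 - 1263201)*(-3949908) = -5 - 1063169*(-3949908) = -5 + 4199419738452 = 4199419738447)
(-3859770 + T)*(-3010935 + 3142) = (-3859770 + 4199419738447)*(-3010935 + 3142) = 4199415878677*(-3007793) = -12630973683973529861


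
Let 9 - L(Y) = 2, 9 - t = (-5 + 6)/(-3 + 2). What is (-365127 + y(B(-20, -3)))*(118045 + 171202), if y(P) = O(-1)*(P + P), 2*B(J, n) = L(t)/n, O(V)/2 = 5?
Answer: -316855915397/3 ≈ -1.0562e+11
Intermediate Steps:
O(V) = 10 (O(V) = 2*5 = 10)
t = 10 (t = 9 - (-5 + 6)/(-3 + 2) = 9 - 1/(-1) = 9 - (-1) = 9 - 1*(-1) = 9 + 1 = 10)
L(Y) = 7 (L(Y) = 9 - 1*2 = 9 - 2 = 7)
B(J, n) = 7/(2*n) (B(J, n) = (7/n)/2 = 7/(2*n))
y(P) = 20*P (y(P) = 10*(P + P) = 10*(2*P) = 20*P)
(-365127 + y(B(-20, -3)))*(118045 + 171202) = (-365127 + 20*((7/2)/(-3)))*(118045 + 171202) = (-365127 + 20*((7/2)*(-1/3)))*289247 = (-365127 + 20*(-7/6))*289247 = (-365127 - 70/3)*289247 = -1095451/3*289247 = -316855915397/3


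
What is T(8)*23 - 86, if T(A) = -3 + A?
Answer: 29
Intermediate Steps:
T(8)*23 - 86 = (-3 + 8)*23 - 86 = 5*23 - 86 = 115 - 86 = 29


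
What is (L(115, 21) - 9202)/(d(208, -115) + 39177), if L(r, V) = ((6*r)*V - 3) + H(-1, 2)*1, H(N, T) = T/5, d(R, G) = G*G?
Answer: 26427/262010 ≈ 0.10086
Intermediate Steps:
d(R, G) = G²
H(N, T) = T/5 (H(N, T) = T*(⅕) = T/5)
L(r, V) = -13/5 + 6*V*r (L(r, V) = ((6*r)*V - 3) + ((⅕)*2)*1 = (6*V*r - 3) + (⅖)*1 = (-3 + 6*V*r) + ⅖ = -13/5 + 6*V*r)
(L(115, 21) - 9202)/(d(208, -115) + 39177) = ((-13/5 + 6*21*115) - 9202)/((-115)² + 39177) = ((-13/5 + 14490) - 9202)/(13225 + 39177) = (72437/5 - 9202)/52402 = (26427/5)*(1/52402) = 26427/262010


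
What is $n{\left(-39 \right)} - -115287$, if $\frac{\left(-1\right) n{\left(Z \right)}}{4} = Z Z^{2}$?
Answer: $352563$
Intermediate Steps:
$n{\left(Z \right)} = - 4 Z^{3}$ ($n{\left(Z \right)} = - 4 Z Z^{2} = - 4 Z^{3}$)
$n{\left(-39 \right)} - -115287 = - 4 \left(-39\right)^{3} - -115287 = \left(-4\right) \left(-59319\right) + 115287 = 237276 + 115287 = 352563$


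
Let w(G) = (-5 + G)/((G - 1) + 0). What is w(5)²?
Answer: 0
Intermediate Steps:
w(G) = (-5 + G)/(-1 + G) (w(G) = (-5 + G)/((-1 + G) + 0) = (-5 + G)/(-1 + G))
w(5)² = ((-5 + 5)/(-1 + 5))² = (0/4)² = ((¼)*0)² = 0² = 0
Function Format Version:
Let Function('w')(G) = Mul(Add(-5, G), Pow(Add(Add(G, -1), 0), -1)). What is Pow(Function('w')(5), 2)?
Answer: 0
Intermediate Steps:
Function('w')(G) = Mul(Pow(Add(-1, G), -1), Add(-5, G)) (Function('w')(G) = Mul(Add(-5, G), Pow(Add(Add(-1, G), 0), -1)) = Mul(Add(-5, G), Pow(Add(-1, G), -1)) = Mul(Pow(Add(-1, G), -1), Add(-5, G)))
Pow(Function('w')(5), 2) = Pow(Mul(Pow(Add(-1, 5), -1), Add(-5, 5)), 2) = Pow(Mul(Pow(4, -1), 0), 2) = Pow(Mul(Rational(1, 4), 0), 2) = Pow(0, 2) = 0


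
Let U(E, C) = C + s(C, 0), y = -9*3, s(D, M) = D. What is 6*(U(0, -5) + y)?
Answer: -222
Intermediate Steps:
y = -27
U(E, C) = 2*C (U(E, C) = C + C = 2*C)
6*(U(0, -5) + y) = 6*(2*(-5) - 27) = 6*(-10 - 27) = 6*(-37) = -222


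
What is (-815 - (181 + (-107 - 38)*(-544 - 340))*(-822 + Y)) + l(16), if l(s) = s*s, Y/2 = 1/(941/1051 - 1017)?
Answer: 56339736678640/533963 ≈ 1.0551e+8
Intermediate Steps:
Y = -1051/533963 (Y = 2/(941/1051 - 1017) = 2/(-1067926/1051) = 2*(-1051/1067926) = -1051/533963 ≈ -0.0019683)
l(s) = s**2
(-815 - (181 + (-107 - 38)*(-544 - 340))*(-822 + Y)) + l(16) = (-815 - (181 + (-107 - 38)*(-544 - 340))*(-822 - 1051/533963)) + 16**2 = (-815 - (181 - 145*(-884))*(-438918637)/533963) + 256 = (-815 - (181 + 128180)*(-438918637)/533963) + 256 = (-815 - 128361*(-438918637)/533963) + 256 = (-815 - 1*(-56340035163957/533963)) + 256 = (-815 + 56340035163957/533963) + 256 = 56339599984112/533963 + 256 = 56339736678640/533963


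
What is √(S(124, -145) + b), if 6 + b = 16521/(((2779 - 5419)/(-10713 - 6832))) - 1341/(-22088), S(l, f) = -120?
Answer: √13376427416759/11044 ≈ 331.16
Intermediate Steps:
b = 4850077439/44176 (b = -6 + (16521/(((2779 - 5419)/(-10713 - 6832))) - 1341/(-22088)) = -6 + (16521/((-2640/(-17545))) - 1341*(-1/22088)) = -6 + (16521/((-2640*(-1/17545))) + 1341/22088) = -6 + (16521/(48/319) + 1341/22088) = -6 + (16521*(319/48) + 1341/22088) = -6 + (1756733/16 + 1341/22088) = -6 + 4850342495/44176 = 4850077439/44176 ≈ 1.0979e+5)
√(S(124, -145) + b) = √(-120 + 4850077439/44176) = √(4844776319/44176) = √13376427416759/11044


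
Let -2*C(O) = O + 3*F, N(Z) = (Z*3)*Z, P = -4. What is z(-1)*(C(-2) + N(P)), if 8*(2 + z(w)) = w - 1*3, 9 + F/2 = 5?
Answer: -305/2 ≈ -152.50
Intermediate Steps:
F = -8 (F = -18 + 2*5 = -18 + 10 = -8)
z(w) = -19/8 + w/8 (z(w) = -2 + (w - 1*3)/8 = -2 + (w - 3)/8 = -2 + (-3 + w)/8 = -2 + (-3/8 + w/8) = -19/8 + w/8)
N(Z) = 3*Z² (N(Z) = (3*Z)*Z = 3*Z²)
C(O) = 12 - O/2 (C(O) = -(O + 3*(-8))/2 = -(O - 24)/2 = -(-24 + O)/2 = 12 - O/2)
z(-1)*(C(-2) + N(P)) = (-19/8 + (⅛)*(-1))*((12 - ½*(-2)) + 3*(-4)²) = (-19/8 - ⅛)*((12 + 1) + 3*16) = -5*(13 + 48)/2 = -5/2*61 = -305/2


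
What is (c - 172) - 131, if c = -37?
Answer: -340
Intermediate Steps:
(c - 172) - 131 = (-37 - 172) - 131 = -209 - 131 = -340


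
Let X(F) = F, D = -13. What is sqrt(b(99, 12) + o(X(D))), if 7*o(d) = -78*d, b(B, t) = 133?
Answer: sqrt(13615)/7 ≈ 16.669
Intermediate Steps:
o(d) = -78*d/7 (o(d) = (-78*d)/7 = -78*d/7)
sqrt(b(99, 12) + o(X(D))) = sqrt(133 - 78/7*(-13)) = sqrt(133 + 1014/7) = sqrt(1945/7) = sqrt(13615)/7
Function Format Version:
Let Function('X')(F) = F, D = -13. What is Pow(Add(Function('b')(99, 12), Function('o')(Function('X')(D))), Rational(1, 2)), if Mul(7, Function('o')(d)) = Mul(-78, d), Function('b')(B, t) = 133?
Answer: Mul(Rational(1, 7), Pow(13615, Rational(1, 2))) ≈ 16.669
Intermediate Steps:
Function('o')(d) = Mul(Rational(-78, 7), d) (Function('o')(d) = Mul(Rational(1, 7), Mul(-78, d)) = Mul(Rational(-78, 7), d))
Pow(Add(Function('b')(99, 12), Function('o')(Function('X')(D))), Rational(1, 2)) = Pow(Add(133, Mul(Rational(-78, 7), -13)), Rational(1, 2)) = Pow(Add(133, Rational(1014, 7)), Rational(1, 2)) = Pow(Rational(1945, 7), Rational(1, 2)) = Mul(Rational(1, 7), Pow(13615, Rational(1, 2)))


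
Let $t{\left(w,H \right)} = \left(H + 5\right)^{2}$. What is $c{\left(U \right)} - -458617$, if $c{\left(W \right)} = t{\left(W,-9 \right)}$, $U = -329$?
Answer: $458633$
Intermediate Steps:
$t{\left(w,H \right)} = \left(5 + H\right)^{2}$
$c{\left(W \right)} = 16$ ($c{\left(W \right)} = \left(5 - 9\right)^{2} = \left(-4\right)^{2} = 16$)
$c{\left(U \right)} - -458617 = 16 - -458617 = 16 + 458617 = 458633$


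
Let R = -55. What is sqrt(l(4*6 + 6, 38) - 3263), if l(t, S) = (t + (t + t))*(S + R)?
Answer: I*sqrt(4793) ≈ 69.231*I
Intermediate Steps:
l(t, S) = 3*t*(-55 + S) (l(t, S) = (t + (t + t))*(S - 55) = (t + 2*t)*(-55 + S) = (3*t)*(-55 + S) = 3*t*(-55 + S))
sqrt(l(4*6 + 6, 38) - 3263) = sqrt(3*(4*6 + 6)*(-55 + 38) - 3263) = sqrt(3*(24 + 6)*(-17) - 3263) = sqrt(3*30*(-17) - 3263) = sqrt(-1530 - 3263) = sqrt(-4793) = I*sqrt(4793)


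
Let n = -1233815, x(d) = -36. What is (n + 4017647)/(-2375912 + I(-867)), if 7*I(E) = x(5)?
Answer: -4871706/4157855 ≈ -1.1717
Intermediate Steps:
I(E) = -36/7 (I(E) = (⅐)*(-36) = -36/7)
(n + 4017647)/(-2375912 + I(-867)) = (-1233815 + 4017647)/(-2375912 - 36/7) = 2783832/(-16631420/7) = 2783832*(-7/16631420) = -4871706/4157855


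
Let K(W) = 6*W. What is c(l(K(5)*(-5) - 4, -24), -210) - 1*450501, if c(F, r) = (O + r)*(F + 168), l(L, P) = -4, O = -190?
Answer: -516101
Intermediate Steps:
c(F, r) = (-190 + r)*(168 + F) (c(F, r) = (-190 + r)*(F + 168) = (-190 + r)*(168 + F))
c(l(K(5)*(-5) - 4, -24), -210) - 1*450501 = (-31920 - 190*(-4) + 168*(-210) - 4*(-210)) - 1*450501 = (-31920 + 760 - 35280 + 840) - 450501 = -65600 - 450501 = -516101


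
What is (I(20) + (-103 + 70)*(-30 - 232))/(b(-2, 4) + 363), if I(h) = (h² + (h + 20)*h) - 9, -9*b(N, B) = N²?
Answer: 88533/3263 ≈ 27.132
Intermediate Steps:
b(N, B) = -N²/9
I(h) = -9 + h² + h*(20 + h) (I(h) = (h² + (20 + h)*h) - 9 = (h² + h*(20 + h)) - 9 = -9 + h² + h*(20 + h))
(I(20) + (-103 + 70)*(-30 - 232))/(b(-2, 4) + 363) = ((-9 + 2*20² + 20*20) + (-103 + 70)*(-30 - 232))/(-⅑*(-2)² + 363) = ((-9 + 2*400 + 400) - 33*(-262))/(-⅑*4 + 363) = ((-9 + 800 + 400) + 8646)/(-4/9 + 363) = (1191 + 8646)/(3263/9) = 9837*(9/3263) = 88533/3263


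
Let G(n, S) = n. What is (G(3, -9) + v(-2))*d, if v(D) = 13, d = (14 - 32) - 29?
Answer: -752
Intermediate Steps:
d = -47 (d = -18 - 29 = -47)
(G(3, -9) + v(-2))*d = (3 + 13)*(-47) = 16*(-47) = -752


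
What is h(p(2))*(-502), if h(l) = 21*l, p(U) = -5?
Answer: 52710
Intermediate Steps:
h(p(2))*(-502) = (21*(-5))*(-502) = -105*(-502) = 52710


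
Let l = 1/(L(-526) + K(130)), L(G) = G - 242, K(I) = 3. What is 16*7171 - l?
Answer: 87773041/765 ≈ 1.1474e+5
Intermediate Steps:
L(G) = -242 + G
l = -1/765 (l = 1/((-242 - 526) + 3) = 1/(-768 + 3) = 1/(-765) = -1/765 ≈ -0.0013072)
16*7171 - l = 16*7171 - 1*(-1/765) = 114736 + 1/765 = 87773041/765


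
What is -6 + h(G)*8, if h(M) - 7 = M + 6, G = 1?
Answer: 106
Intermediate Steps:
h(M) = 13 + M (h(M) = 7 + (M + 6) = 7 + (6 + M) = 13 + M)
-6 + h(G)*8 = -6 + (13 + 1)*8 = -6 + 14*8 = -6 + 112 = 106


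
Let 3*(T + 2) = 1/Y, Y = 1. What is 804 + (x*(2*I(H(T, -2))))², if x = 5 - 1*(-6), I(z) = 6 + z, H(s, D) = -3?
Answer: 5160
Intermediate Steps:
T = -5/3 (T = -2 + (⅓)/1 = -2 + (⅓)*1 = -2 + ⅓ = -5/3 ≈ -1.6667)
x = 11 (x = 5 + 6 = 11)
804 + (x*(2*I(H(T, -2))))² = 804 + (11*(2*(6 - 3)))² = 804 + (11*(2*3))² = 804 + (11*6)² = 804 + 66² = 804 + 4356 = 5160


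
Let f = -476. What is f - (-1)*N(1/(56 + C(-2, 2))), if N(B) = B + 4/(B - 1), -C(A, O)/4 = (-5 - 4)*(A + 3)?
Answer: -4018837/8372 ≈ -480.03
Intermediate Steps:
C(A, O) = 108 + 36*A (C(A, O) = -4*(-5 - 4)*(A + 3) = -(-36)*(3 + A) = -4*(-27 - 9*A) = 108 + 36*A)
N(B) = B + 4/(-1 + B)
f - (-1)*N(1/(56 + C(-2, 2))) = -476 - (-1)*(4 + (1/(56 + (108 + 36*(-2))))**2 - 1/(56 + (108 + 36*(-2))))/(-1 + 1/(56 + (108 + 36*(-2)))) = -476 - (-1)*(4 + (1/(56 + (108 - 72)))**2 - 1/(56 + (108 - 72)))/(-1 + 1/(56 + (108 - 72))) = -476 - (-1)*(4 + (1/(56 + 36))**2 - 1/(56 + 36))/(-1 + 1/(56 + 36)) = -476 - (-1)*(4 + (1/92)**2 - 1/92)/(-1 + 1/92) = -476 - (-1)*(4 + (1/92)**2 - 1*1/92)/(-1 + 1/92) = -476 - (-1)*(4 + 1/8464 - 1/92)/(-91/92) = -476 - (-1)*(-92/91*33765/8464) = -476 - (-1)*(-33765)/8372 = -476 - 1*33765/8372 = -476 - 33765/8372 = -4018837/8372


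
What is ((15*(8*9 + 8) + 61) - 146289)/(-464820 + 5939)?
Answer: 145028/458881 ≈ 0.31605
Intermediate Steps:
((15*(8*9 + 8) + 61) - 146289)/(-464820 + 5939) = ((15*(72 + 8) + 61) - 146289)/(-458881) = ((15*80 + 61) - 146289)*(-1/458881) = ((1200 + 61) - 146289)*(-1/458881) = (1261 - 146289)*(-1/458881) = -145028*(-1/458881) = 145028/458881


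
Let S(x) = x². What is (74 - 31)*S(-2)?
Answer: 172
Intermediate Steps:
(74 - 31)*S(-2) = (74 - 31)*(-2)² = 43*4 = 172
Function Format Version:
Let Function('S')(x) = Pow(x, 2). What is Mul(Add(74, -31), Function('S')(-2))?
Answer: 172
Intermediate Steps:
Mul(Add(74, -31), Function('S')(-2)) = Mul(Add(74, -31), Pow(-2, 2)) = Mul(43, 4) = 172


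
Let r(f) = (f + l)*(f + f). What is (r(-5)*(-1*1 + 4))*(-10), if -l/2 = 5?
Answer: -4500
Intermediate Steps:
l = -10 (l = -2*5 = -10)
r(f) = 2*f*(-10 + f) (r(f) = (f - 10)*(f + f) = (-10 + f)*(2*f) = 2*f*(-10 + f))
(r(-5)*(-1*1 + 4))*(-10) = ((2*(-5)*(-10 - 5))*(-1*1 + 4))*(-10) = ((2*(-5)*(-15))*(-1 + 4))*(-10) = (150*3)*(-10) = 450*(-10) = -4500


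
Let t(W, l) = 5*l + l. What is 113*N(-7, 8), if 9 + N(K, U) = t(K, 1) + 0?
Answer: -339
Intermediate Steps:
t(W, l) = 6*l
N(K, U) = -3 (N(K, U) = -9 + (6*1 + 0) = -9 + (6 + 0) = -9 + 6 = -3)
113*N(-7, 8) = 113*(-3) = -339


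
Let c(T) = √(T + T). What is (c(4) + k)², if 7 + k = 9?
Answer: 12 + 8*√2 ≈ 23.314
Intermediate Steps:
k = 2 (k = -7 + 9 = 2)
c(T) = √2*√T (c(T) = √(2*T) = √2*√T)
(c(4) + k)² = (√2*√4 + 2)² = (√2*2 + 2)² = (2*√2 + 2)² = (2 + 2*√2)²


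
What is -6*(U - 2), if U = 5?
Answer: -18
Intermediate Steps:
-6*(U - 2) = -6*(5 - 2) = -6*3 = -18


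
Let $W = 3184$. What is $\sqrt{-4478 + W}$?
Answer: $i \sqrt{1294} \approx 35.972 i$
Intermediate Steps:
$\sqrt{-4478 + W} = \sqrt{-4478 + 3184} = \sqrt{-1294} = i \sqrt{1294}$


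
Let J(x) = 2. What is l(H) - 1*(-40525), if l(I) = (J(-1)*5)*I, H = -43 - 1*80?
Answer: 39295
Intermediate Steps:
H = -123 (H = -43 - 80 = -123)
l(I) = 10*I (l(I) = (2*5)*I = 10*I)
l(H) - 1*(-40525) = 10*(-123) - 1*(-40525) = -1230 + 40525 = 39295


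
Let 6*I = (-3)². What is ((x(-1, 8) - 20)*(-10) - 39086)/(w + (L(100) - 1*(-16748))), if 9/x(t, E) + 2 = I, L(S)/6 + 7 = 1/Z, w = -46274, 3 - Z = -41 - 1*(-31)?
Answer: 83863/64063 ≈ 1.3091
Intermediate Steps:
Z = 13 (Z = 3 - (-41 - 1*(-31)) = 3 - (-41 + 31) = 3 - 1*(-10) = 3 + 10 = 13)
I = 3/2 (I = (⅙)*(-3)² = (⅙)*9 = 3/2 ≈ 1.5000)
L(S) = -540/13 (L(S) = -42 + 6/13 = -540/13)
x(t, E) = -18 (x(t, E) = 9/(-2 + 3/2) = 9/(-½) = 9*(-2) = -18)
((x(-1, 8) - 20)*(-10) - 39086)/(w + (L(100) - 1*(-16748))) = ((-18 - 20)*(-10) - 39086)/(-46274 + (-540/13 - 1*(-16748))) = (-38*(-10) - 39086)/(-46274 + (-540/13 + 16748)) = (380 - 39086)/(-46274 + 217184/13) = -38706/(-384378/13) = -38706*(-13/384378) = 83863/64063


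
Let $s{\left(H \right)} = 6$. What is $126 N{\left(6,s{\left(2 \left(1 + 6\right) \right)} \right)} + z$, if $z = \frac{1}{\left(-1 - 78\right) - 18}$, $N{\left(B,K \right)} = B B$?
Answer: $\frac{439991}{97} \approx 4536.0$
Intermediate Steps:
$N{\left(B,K \right)} = B^{2}$
$z = - \frac{1}{97}$ ($z = \frac{1}{\left(-1 - 78\right) - 18} = \frac{1}{-79 - 18} = \frac{1}{-97} = - \frac{1}{97} \approx -0.010309$)
$126 N{\left(6,s{\left(2 \left(1 + 6\right) \right)} \right)} + z = 126 \cdot 6^{2} - \frac{1}{97} = 126 \cdot 36 - \frac{1}{97} = 4536 - \frac{1}{97} = \frac{439991}{97}$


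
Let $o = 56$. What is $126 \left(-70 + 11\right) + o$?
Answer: $-7378$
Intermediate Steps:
$126 \left(-70 + 11\right) + o = 126 \left(-70 + 11\right) + 56 = 126 \left(-59\right) + 56 = -7434 + 56 = -7378$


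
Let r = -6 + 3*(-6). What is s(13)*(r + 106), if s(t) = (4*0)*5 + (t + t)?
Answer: 2132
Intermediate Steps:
r = -24 (r = -6 - 18 = -24)
s(t) = 2*t (s(t) = 0*5 + 2*t = 0 + 2*t = 2*t)
s(13)*(r + 106) = (2*13)*(-24 + 106) = 26*82 = 2132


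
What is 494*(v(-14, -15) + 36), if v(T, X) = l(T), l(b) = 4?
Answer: 19760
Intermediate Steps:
v(T, X) = 4
494*(v(-14, -15) + 36) = 494*(4 + 36) = 494*40 = 19760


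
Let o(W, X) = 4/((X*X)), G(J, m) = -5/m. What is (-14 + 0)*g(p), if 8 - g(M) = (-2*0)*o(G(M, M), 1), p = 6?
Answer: -112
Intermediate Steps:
o(W, X) = 4/X² (o(W, X) = 4/(X²) = 4/X²)
g(M) = 8 (g(M) = 8 - (-2*0)*4/1² = 8 - 0*4*1 = 8 - 0*4 = 8 - 1*0 = 8 + 0 = 8)
(-14 + 0)*g(p) = (-14 + 0)*8 = -14*8 = -112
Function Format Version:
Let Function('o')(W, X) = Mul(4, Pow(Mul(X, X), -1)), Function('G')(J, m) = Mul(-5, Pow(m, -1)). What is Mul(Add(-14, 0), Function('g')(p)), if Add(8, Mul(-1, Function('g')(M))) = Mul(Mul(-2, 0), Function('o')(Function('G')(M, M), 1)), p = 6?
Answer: -112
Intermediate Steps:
Function('o')(W, X) = Mul(4, Pow(X, -2)) (Function('o')(W, X) = Mul(4, Pow(Pow(X, 2), -1)) = Mul(4, Pow(X, -2)))
Function('g')(M) = 8 (Function('g')(M) = Add(8, Mul(-1, Mul(Mul(-2, 0), Mul(4, Pow(1, -2))))) = Add(8, Mul(-1, Mul(0, Mul(4, 1)))) = Add(8, Mul(-1, Mul(0, 4))) = Add(8, Mul(-1, 0)) = Add(8, 0) = 8)
Mul(Add(-14, 0), Function('g')(p)) = Mul(Add(-14, 0), 8) = Mul(-14, 8) = -112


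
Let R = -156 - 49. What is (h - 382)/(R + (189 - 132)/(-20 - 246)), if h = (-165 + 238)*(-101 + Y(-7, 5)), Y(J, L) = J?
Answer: 115724/2873 ≈ 40.280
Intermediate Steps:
R = -205
h = -7884 (h = (-165 + 238)*(-101 - 7) = 73*(-108) = -7884)
(h - 382)/(R + (189 - 132)/(-20 - 246)) = (-7884 - 382)/(-205 + (189 - 132)/(-20 - 246)) = -8266/(-205 + 57/(-266)) = -8266/(-205 + 57*(-1/266)) = -8266/(-205 - 3/14) = -8266/(-2873/14) = -8266*(-14/2873) = 115724/2873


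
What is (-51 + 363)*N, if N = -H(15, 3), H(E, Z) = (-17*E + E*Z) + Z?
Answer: 64584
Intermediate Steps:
H(E, Z) = Z - 17*E + E*Z
N = 207 (N = -(3 - 17*15 + 15*3) = -(3 - 255 + 45) = -1*(-207) = 207)
(-51 + 363)*N = (-51 + 363)*207 = 312*207 = 64584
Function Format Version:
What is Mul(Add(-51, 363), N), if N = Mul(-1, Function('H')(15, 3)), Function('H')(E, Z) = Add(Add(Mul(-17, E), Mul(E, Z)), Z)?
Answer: 64584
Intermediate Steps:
Function('H')(E, Z) = Add(Z, Mul(-17, E), Mul(E, Z))
N = 207 (N = Mul(-1, Add(3, Mul(-17, 15), Mul(15, 3))) = Mul(-1, Add(3, -255, 45)) = Mul(-1, -207) = 207)
Mul(Add(-51, 363), N) = Mul(Add(-51, 363), 207) = Mul(312, 207) = 64584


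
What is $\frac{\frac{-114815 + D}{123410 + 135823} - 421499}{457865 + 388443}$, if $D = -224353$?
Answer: $- \frac{36422263145}{73130320588} \approx -0.49805$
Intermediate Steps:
$\frac{\frac{-114815 + D}{123410 + 135823} - 421499}{457865 + 388443} = \frac{\frac{-114815 - 224353}{123410 + 135823} - 421499}{457865 + 388443} = \frac{- \frac{339168}{259233} - 421499}{846308} = \left(\left(-339168\right) \frac{1}{259233} - 421499\right) \frac{1}{846308} = \left(- \frac{113056}{86411} - 421499\right) \frac{1}{846308} = \left(- \frac{36422263145}{86411}\right) \frac{1}{846308} = - \frac{36422263145}{73130320588}$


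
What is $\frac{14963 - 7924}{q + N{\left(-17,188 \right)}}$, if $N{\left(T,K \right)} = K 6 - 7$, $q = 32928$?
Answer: $\frac{7039}{34049} \approx 0.20673$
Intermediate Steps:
$N{\left(T,K \right)} = -7 + 6 K$ ($N{\left(T,K \right)} = 6 K - 7 = -7 + 6 K$)
$\frac{14963 - 7924}{q + N{\left(-17,188 \right)}} = \frac{14963 - 7924}{32928 + \left(-7 + 6 \cdot 188\right)} = \frac{7039}{32928 + \left(-7 + 1128\right)} = \frac{7039}{32928 + 1121} = \frac{7039}{34049}$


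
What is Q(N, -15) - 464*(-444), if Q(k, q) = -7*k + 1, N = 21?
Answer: 205870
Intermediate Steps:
Q(k, q) = 1 - 7*k
Q(N, -15) - 464*(-444) = (1 - 7*21) - 464*(-444) = (1 - 147) + 206016 = -146 + 206016 = 205870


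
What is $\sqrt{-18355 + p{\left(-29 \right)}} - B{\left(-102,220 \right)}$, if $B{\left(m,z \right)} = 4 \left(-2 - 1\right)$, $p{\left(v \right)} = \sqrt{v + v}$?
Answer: $12 + \sqrt{-18355 + i \sqrt{58}} \approx 12.028 + 135.48 i$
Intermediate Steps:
$p{\left(v \right)} = \sqrt{2} \sqrt{v}$ ($p{\left(v \right)} = \sqrt{2 v} = \sqrt{2} \sqrt{v}$)
$B{\left(m,z \right)} = -12$ ($B{\left(m,z \right)} = 4 \left(-3\right) = -12$)
$\sqrt{-18355 + p{\left(-29 \right)}} - B{\left(-102,220 \right)} = \sqrt{-18355 + \sqrt{2} \sqrt{-29}} - -12 = \sqrt{-18355 + \sqrt{2} i \sqrt{29}} + 12 = \sqrt{-18355 + i \sqrt{58}} + 12 = 12 + \sqrt{-18355 + i \sqrt{58}}$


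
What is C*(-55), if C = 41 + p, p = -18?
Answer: -1265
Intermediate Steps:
C = 23 (C = 41 - 18 = 23)
C*(-55) = 23*(-55) = -1265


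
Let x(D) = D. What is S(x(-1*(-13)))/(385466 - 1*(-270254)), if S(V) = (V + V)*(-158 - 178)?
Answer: -84/6305 ≈ -0.013323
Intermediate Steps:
S(V) = -672*V (S(V) = (2*V)*(-336) = -672*V)
S(x(-1*(-13)))/(385466 - 1*(-270254)) = (-(-672)*(-13))/(385466 - 1*(-270254)) = (-672*13)/(385466 + 270254) = -8736/655720 = -8736*1/655720 = -84/6305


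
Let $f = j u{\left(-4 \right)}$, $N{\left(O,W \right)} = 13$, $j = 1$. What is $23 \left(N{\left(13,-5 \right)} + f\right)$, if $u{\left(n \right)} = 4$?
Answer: $391$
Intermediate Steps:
$f = 4$ ($f = 1 \cdot 4 = 4$)
$23 \left(N{\left(13,-5 \right)} + f\right) = 23 \left(13 + 4\right) = 23 \cdot 17 = 391$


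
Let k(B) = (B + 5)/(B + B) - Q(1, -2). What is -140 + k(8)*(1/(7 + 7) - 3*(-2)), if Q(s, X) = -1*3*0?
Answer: -30255/224 ≈ -135.07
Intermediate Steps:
Q(s, X) = 0 (Q(s, X) = -3*0 = 0)
k(B) = (5 + B)/(2*B) (k(B) = (B + 5)/(B + B) - 1*0 = (5 + B)/((2*B)) + 0 = (5 + B)*(1/(2*B)) + 0 = (5 + B)/(2*B) + 0 = (5 + B)/(2*B))
-140 + k(8)*(1/(7 + 7) - 3*(-2)) = -140 + ((1/2)*(5 + 8)/8)*(1/(7 + 7) - 3*(-2)) = -140 + ((1/2)*(1/8)*13)*(1/14 + 6) = -140 + 13*(1/14 + 6)/16 = -140 + (13/16)*(85/14) = -140 + 1105/224 = -30255/224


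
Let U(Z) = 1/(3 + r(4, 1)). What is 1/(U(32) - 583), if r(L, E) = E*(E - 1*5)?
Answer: -1/584 ≈ -0.0017123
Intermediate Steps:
r(L, E) = E*(-5 + E) (r(L, E) = E*(E - 5) = E*(-5 + E))
U(Z) = -1 (U(Z) = 1/(3 + 1*(-5 + 1)) = 1/(3 + 1*(-4)) = 1/(3 - 4) = 1/(-1) = -1)
1/(U(32) - 583) = 1/(-1 - 583) = 1/(-584) = -1/584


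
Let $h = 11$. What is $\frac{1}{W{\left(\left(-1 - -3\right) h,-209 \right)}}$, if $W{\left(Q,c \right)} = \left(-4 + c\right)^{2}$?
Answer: $\frac{1}{45369} \approx 2.2041 \cdot 10^{-5}$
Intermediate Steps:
$\frac{1}{W{\left(\left(-1 - -3\right) h,-209 \right)}} = \frac{1}{\left(-4 - 209\right)^{2}} = \frac{1}{\left(-213\right)^{2}} = \frac{1}{45369}$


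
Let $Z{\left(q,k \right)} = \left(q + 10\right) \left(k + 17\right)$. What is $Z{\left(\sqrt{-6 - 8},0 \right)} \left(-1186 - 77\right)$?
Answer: $-214710 - 21471 i \sqrt{14} \approx -2.1471 \cdot 10^{5} - 80337.0 i$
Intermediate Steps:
$Z{\left(q,k \right)} = \left(10 + q\right) \left(17 + k\right)$
$Z{\left(\sqrt{-6 - 8},0 \right)} \left(-1186 - 77\right) = \left(170 + 10 \cdot 0 + 17 \sqrt{-6 - 8} + 0 \sqrt{-6 - 8}\right) \left(-1186 - 77\right) = \left(170 + 0 + 17 \sqrt{-14} + 0 \sqrt{-14}\right) \left(-1186 - 77\right) = \left(170 + 0 + 17 i \sqrt{14} + 0 i \sqrt{14}\right) \left(-1263\right) = \left(170 + 0 + 17 i \sqrt{14} + 0\right) \left(-1263\right) = \left(170 + 17 i \sqrt{14}\right) \left(-1263\right) = -214710 - 21471 i \sqrt{14}$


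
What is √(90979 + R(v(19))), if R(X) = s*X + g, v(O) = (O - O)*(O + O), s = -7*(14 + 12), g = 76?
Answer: √91055 ≈ 301.75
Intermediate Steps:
s = -182 (s = -7*26 = -182)
v(O) = 0 (v(O) = 0*(2*O) = 0)
R(X) = 76 - 182*X (R(X) = -182*X + 76 = 76 - 182*X)
√(90979 + R(v(19))) = √(90979 + (76 - 182*0)) = √(90979 + (76 + 0)) = √(90979 + 76) = √91055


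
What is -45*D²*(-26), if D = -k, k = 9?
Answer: 94770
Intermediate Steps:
D = -9 (D = -1*9 = -9)
-45*D²*(-26) = -45*(-9)²*(-26) = -45*81*(-26) = -3645*(-26) = 94770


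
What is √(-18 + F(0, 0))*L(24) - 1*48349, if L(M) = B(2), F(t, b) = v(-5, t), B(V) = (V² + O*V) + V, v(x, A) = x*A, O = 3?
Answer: -48349 + 36*I*√2 ≈ -48349.0 + 50.912*I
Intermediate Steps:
v(x, A) = A*x
B(V) = V² + 4*V (B(V) = (V² + 3*V) + V = V² + 4*V)
F(t, b) = -5*t (F(t, b) = t*(-5) = -5*t)
L(M) = 12 (L(M) = 2*(4 + 2) = 2*6 = 12)
√(-18 + F(0, 0))*L(24) - 1*48349 = √(-18 - 5*0)*12 - 1*48349 = √(-18 + 0)*12 - 48349 = √(-18)*12 - 48349 = (3*I*√2)*12 - 48349 = 36*I*√2 - 48349 = -48349 + 36*I*√2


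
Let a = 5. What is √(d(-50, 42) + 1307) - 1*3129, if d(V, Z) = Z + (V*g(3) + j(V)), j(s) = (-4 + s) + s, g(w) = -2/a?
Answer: -3129 + √1265 ≈ -3093.4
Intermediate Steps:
g(w) = -⅖ (g(w) = -2/5 = -2*⅕ = -⅖)
j(s) = -4 + 2*s
d(V, Z) = -4 + Z + 8*V/5 (d(V, Z) = Z + (V*(-⅖) + (-4 + 2*V)) = Z + (-2*V/5 + (-4 + 2*V)) = Z + (-4 + 8*V/5) = -4 + Z + 8*V/5)
√(d(-50, 42) + 1307) - 1*3129 = √((-4 + 42 + (8/5)*(-50)) + 1307) - 1*3129 = √((-4 + 42 - 80) + 1307) - 3129 = √(-42 + 1307) - 3129 = √1265 - 3129 = -3129 + √1265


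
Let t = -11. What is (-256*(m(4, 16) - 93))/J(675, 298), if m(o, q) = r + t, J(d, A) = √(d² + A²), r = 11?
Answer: 23808*√544429/544429 ≈ 32.267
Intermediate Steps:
J(d, A) = √(A² + d²)
m(o, q) = 0 (m(o, q) = 11 - 11 = 0)
(-256*(m(4, 16) - 93))/J(675, 298) = (-256*(0 - 93))/(√(298² + 675²)) = (-256*(-93))/(√(88804 + 455625)) = 23808/(√544429) = 23808*(√544429/544429) = 23808*√544429/544429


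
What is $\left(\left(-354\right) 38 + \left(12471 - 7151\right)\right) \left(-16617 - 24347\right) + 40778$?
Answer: $333160026$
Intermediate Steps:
$\left(\left(-354\right) 38 + \left(12471 - 7151\right)\right) \left(-16617 - 24347\right) + 40778 = \left(-13452 + \left(12471 - 7151\right)\right) \left(-40964\right) + 40778 = \left(-13452 + 5320\right) \left(-40964\right) + 40778 = \left(-8132\right) \left(-40964\right) + 40778 = 333119248 + 40778 = 333160026$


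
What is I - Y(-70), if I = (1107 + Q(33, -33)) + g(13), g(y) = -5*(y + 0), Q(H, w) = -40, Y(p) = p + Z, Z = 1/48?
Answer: 51455/48 ≈ 1072.0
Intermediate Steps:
Z = 1/48 ≈ 0.020833
Y(p) = 1/48 + p (Y(p) = p + 1/48 = 1/48 + p)
g(y) = -5*y
I = 1002 (I = (1107 - 40) - 5*13 = 1067 - 65 = 1002)
I - Y(-70) = 1002 - (1/48 - 70) = 1002 - 1*(-3359/48) = 1002 + 3359/48 = 51455/48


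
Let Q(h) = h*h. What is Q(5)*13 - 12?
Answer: 313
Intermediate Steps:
Q(h) = h²
Q(5)*13 - 12 = 5²*13 - 12 = 25*13 - 12 = 325 - 12 = 313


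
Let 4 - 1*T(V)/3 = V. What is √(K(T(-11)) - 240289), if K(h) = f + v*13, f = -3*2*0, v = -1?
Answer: I*√240302 ≈ 490.21*I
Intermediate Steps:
T(V) = 12 - 3*V
f = 0 (f = -6*0 = 0)
K(h) = -13 (K(h) = 0 - 1*13 = 0 - 13 = -13)
√(K(T(-11)) - 240289) = √(-13 - 240289) = √(-240302) = I*√240302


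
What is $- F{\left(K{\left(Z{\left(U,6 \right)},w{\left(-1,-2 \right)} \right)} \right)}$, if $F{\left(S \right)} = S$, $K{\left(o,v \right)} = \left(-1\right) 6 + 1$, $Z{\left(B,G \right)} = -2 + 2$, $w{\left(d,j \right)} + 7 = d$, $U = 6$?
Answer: $5$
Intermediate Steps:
$w{\left(d,j \right)} = -7 + d$
$Z{\left(B,G \right)} = 0$
$K{\left(o,v \right)} = -5$ ($K{\left(o,v \right)} = -6 + 1 = -5$)
$- F{\left(K{\left(Z{\left(U,6 \right)},w{\left(-1,-2 \right)} \right)} \right)} = \left(-1\right) \left(-5\right) = 5$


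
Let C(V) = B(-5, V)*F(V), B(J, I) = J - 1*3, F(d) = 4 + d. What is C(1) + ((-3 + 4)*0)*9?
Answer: -40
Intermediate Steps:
B(J, I) = -3 + J (B(J, I) = J - 3 = -3 + J)
C(V) = -32 - 8*V (C(V) = (-3 - 5)*(4 + V) = -8*(4 + V) = -32 - 8*V)
C(1) + ((-3 + 4)*0)*9 = (-32 - 8*1) + ((-3 + 4)*0)*9 = (-32 - 8) + (1*0)*9 = -40 + 0*9 = -40 + 0 = -40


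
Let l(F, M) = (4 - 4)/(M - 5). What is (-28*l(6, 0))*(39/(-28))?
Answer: 0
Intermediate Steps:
l(F, M) = 0 (l(F, M) = 0/(-5 + M) = 0)
(-28*l(6, 0))*(39/(-28)) = (-28*0)*(39/(-28)) = 0*(39*(-1/28)) = 0*(-39/28) = 0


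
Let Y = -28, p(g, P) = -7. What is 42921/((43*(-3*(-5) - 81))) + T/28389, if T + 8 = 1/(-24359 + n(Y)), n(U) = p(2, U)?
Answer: -2474178408913/163593287451 ≈ -15.124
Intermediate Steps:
n(U) = -7
T = -194929/24366 (T = -8 + 1/(-24359 - 7) = -8 + 1/(-24366) = -8 - 1/24366 = -194929/24366 ≈ -8.0000)
42921/((43*(-3*(-5) - 81))) + T/28389 = 42921/((43*(-3*(-5) - 81))) - 194929/24366/28389 = 42921/((43*(15 - 81))) - 194929/24366*1/28389 = 42921/((43*(-66))) - 194929/691726374 = 42921/(-2838) - 194929/691726374 = 42921*(-1/2838) - 194929/691726374 = -14307/946 - 194929/691726374 = -2474178408913/163593287451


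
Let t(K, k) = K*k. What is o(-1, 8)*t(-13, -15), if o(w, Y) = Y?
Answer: 1560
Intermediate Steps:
o(-1, 8)*t(-13, -15) = 8*(-13*(-15)) = 8*195 = 1560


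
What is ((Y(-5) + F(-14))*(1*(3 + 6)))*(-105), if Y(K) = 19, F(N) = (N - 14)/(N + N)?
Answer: -18900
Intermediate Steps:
F(N) = (-14 + N)/(2*N) (F(N) = (-14 + N)/((2*N)) = (-14 + N)*(1/(2*N)) = (-14 + N)/(2*N))
((Y(-5) + F(-14))*(1*(3 + 6)))*(-105) = ((19 + (½)*(-14 - 14)/(-14))*(1*(3 + 6)))*(-105) = ((19 + (½)*(-1/14)*(-28))*(1*9))*(-105) = ((19 + 1)*9)*(-105) = (20*9)*(-105) = 180*(-105) = -18900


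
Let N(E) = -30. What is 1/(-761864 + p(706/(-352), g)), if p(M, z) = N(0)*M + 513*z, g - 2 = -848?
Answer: -88/105230561 ≈ -8.3626e-7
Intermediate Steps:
g = -846 (g = 2 - 848 = -846)
p(M, z) = -30*M + 513*z
1/(-761864 + p(706/(-352), g)) = 1/(-761864 + (-21180/(-352) + 513*(-846))) = 1/(-761864 + (-21180*(-1)/352 - 433998)) = 1/(-761864 + (-30*(-353/176) - 433998)) = 1/(-761864 + (5295/88 - 433998)) = 1/(-761864 - 38186529/88) = 1/(-105230561/88) = -88/105230561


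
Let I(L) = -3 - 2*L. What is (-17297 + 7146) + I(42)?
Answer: -10238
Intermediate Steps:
(-17297 + 7146) + I(42) = (-17297 + 7146) + (-3 - 2*42) = -10151 + (-3 - 84) = -10151 - 87 = -10238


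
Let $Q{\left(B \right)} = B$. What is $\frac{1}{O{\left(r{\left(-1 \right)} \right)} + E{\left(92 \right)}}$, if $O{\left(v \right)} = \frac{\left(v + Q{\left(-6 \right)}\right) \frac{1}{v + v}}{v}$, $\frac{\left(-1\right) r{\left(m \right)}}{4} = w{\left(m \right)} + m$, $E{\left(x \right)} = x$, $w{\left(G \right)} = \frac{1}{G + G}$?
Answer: $\frac{1}{92} \approx 0.01087$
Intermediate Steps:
$w{\left(G \right)} = \frac{1}{2 G}$
$r{\left(m \right)} = - 4 m - \frac{2}{m}$ ($r{\left(m \right)} = - 4 \left(\frac{1}{2 m} + m\right) = - 4 \left(m + \frac{1}{2 m}\right) = - 4 m - \frac{2}{m}$)
$O{\left(v \right)} = \frac{-6 + v}{2 v^{2}}$ ($O{\left(v \right)} = \frac{\left(v - 6\right) \frac{1}{v + v}}{v} = \frac{\left(-6 + v\right) \frac{1}{2 v}}{v} = \frac{\frac{1}{2} \frac{1}{v} \left(-6 + v\right)}{v} = \frac{-6 + v}{2 v^{2}}$)
$\frac{1}{O{\left(r{\left(-1 \right)} \right)} + E{\left(92 \right)}} = \frac{1}{\frac{-6 - \left(-4 + \frac{2}{-1}\right)}{2 \left(\left(-4\right) \left(-1\right) - \frac{2}{-1}\right)^{2}} + 92} = \frac{1}{\frac{-6 + \left(4 - -2\right)}{2 \left(4 - -2\right)^{2}} + 92} = \frac{1}{\frac{-6 + \left(4 + 2\right)}{2 \left(4 + 2\right)^{2}} + 92} = \frac{1}{\frac{-6 + 6}{2 \cdot 36} + 92} = \frac{1}{\frac{1}{2} \cdot \frac{1}{36} \cdot 0 + 92} = \frac{1}{0 + 92} = \frac{1}{92}$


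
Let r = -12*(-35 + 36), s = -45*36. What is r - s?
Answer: 1608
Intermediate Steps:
s = -1620
r = -12 (r = -12*1 = -12)
r - s = -12 - 1*(-1620) = -12 + 1620 = 1608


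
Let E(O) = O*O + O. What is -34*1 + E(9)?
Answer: 56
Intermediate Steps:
E(O) = O + O² (E(O) = O² + O = O + O²)
-34*1 + E(9) = -34*1 + 9*(1 + 9) = -34 + 9*10 = -34 + 90 = 56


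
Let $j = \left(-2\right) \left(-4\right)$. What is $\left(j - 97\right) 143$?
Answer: $-12727$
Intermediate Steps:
$j = 8$
$\left(j - 97\right) 143 = \left(8 - 97\right) 143 = \left(-89\right) 143 = -12727$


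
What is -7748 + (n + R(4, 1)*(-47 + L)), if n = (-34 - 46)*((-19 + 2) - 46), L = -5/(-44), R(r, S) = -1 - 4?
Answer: -108837/44 ≈ -2473.6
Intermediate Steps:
R(r, S) = -5
L = 5/44 (L = -5*(-1/44) = 5/44 ≈ 0.11364)
n = 5040 (n = -80*(-17 - 46) = -80*(-63) = 5040)
-7748 + (n + R(4, 1)*(-47 + L)) = -7748 + (5040 - 5*(-47 + 5/44)) = -7748 + (5040 - 5*(-2063/44)) = -7748 + (5040 + 10315/44) = -7748 + 232075/44 = -108837/44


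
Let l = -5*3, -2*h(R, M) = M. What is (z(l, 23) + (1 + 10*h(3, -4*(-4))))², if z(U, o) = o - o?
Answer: 6241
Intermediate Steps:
h(R, M) = -M/2
l = -15
z(U, o) = 0
(z(l, 23) + (1 + 10*h(3, -4*(-4))))² = (0 + (1 + 10*(-(-2)*(-4))))² = (0 + (1 + 10*(-½*16)))² = (0 + (1 + 10*(-8)))² = (0 + (1 - 80))² = (0 - 79)² = (-79)² = 6241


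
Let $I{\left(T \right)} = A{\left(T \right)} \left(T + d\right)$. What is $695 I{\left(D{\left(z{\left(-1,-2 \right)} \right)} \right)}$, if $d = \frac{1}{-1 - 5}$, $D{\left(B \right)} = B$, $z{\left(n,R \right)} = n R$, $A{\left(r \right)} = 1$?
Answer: $\frac{7645}{6} \approx 1274.2$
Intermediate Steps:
$z{\left(n,R \right)} = R n$
$d = - \frac{1}{6}$ ($d = \frac{1}{-6} = - \frac{1}{6} \approx -0.16667$)
$I{\left(T \right)} = - \frac{1}{6} + T$ ($I{\left(T \right)} = 1 \left(T - \frac{1}{6}\right) = 1 \left(- \frac{1}{6} + T\right) = - \frac{1}{6} + T$)
$695 I{\left(D{\left(z{\left(-1,-2 \right)} \right)} \right)} = 695 \left(- \frac{1}{6} - -2\right) = 695 \left(- \frac{1}{6} + 2\right) = 695 \cdot \frac{11}{6} = \frac{7645}{6}$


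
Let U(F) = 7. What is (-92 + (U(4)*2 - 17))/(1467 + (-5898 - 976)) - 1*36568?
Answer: -197723081/5407 ≈ -36568.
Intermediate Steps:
(-92 + (U(4)*2 - 17))/(1467 + (-5898 - 976)) - 1*36568 = (-92 + (7*2 - 17))/(1467 + (-5898 - 976)) - 1*36568 = (-92 + (14 - 17))/(1467 - 6874) - 36568 = (-92 - 3)/(-5407) - 36568 = -95*(-1/5407) - 36568 = 95/5407 - 36568 = -197723081/5407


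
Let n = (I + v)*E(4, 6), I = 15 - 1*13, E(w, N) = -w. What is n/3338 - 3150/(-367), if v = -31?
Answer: 5278636/612523 ≈ 8.6179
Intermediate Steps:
I = 2 (I = 15 - 13 = 2)
n = 116 (n = (2 - 31)*(-1*4) = -29*(-4) = 116)
n/3338 - 3150/(-367) = 116/3338 - 3150/(-367) = 116*(1/3338) - 3150*(-1/367) = 58/1669 + 3150/367 = 5278636/612523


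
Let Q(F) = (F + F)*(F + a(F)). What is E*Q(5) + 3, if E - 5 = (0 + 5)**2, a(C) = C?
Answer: 3003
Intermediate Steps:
E = 30 (E = 5 + (0 + 5)**2 = 5 + 5**2 = 5 + 25 = 30)
Q(F) = 4*F**2 (Q(F) = (F + F)*(F + F) = (2*F)*(2*F) = 4*F**2)
E*Q(5) + 3 = 30*(4*5**2) + 3 = 30*(4*25) + 3 = 30*100 + 3 = 3000 + 3 = 3003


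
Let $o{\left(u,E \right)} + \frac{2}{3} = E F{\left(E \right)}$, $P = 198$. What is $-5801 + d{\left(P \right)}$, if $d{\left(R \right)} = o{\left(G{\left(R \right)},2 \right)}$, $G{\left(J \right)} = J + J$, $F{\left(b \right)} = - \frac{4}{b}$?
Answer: $- \frac{17417}{3} \approx -5805.7$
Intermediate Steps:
$G{\left(J \right)} = 2 J$
$o{\left(u,E \right)} = - \frac{14}{3}$ ($o{\left(u,E \right)} = - \frac{2}{3} + E \left(- \frac{4}{E}\right) = - \frac{2}{3} - 4 = - \frac{14}{3}$)
$d{\left(R \right)} = - \frac{14}{3}$
$-5801 + d{\left(P \right)} = -5801 - \frac{14}{3} = - \frac{17417}{3}$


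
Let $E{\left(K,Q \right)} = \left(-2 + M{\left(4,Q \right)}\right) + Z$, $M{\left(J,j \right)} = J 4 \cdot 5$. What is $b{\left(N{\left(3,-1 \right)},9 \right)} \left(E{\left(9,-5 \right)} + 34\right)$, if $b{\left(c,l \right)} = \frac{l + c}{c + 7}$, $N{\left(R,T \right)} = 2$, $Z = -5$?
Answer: $\frac{1177}{9} \approx 130.78$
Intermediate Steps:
$M{\left(J,j \right)} = 20 J$ ($M{\left(J,j \right)} = 4 J 5 = 20 J$)
$b{\left(c,l \right)} = \frac{c + l}{7 + c}$
$E{\left(K,Q \right)} = 73$ ($E{\left(K,Q \right)} = \left(-2 + 20 \cdot 4\right) - 5 = \left(-2 + 80\right) - 5 = 78 - 5 = 73$)
$b{\left(N{\left(3,-1 \right)},9 \right)} \left(E{\left(9,-5 \right)} + 34\right) = \frac{2 + 9}{7 + 2} \left(73 + 34\right) = \frac{1}{9} \cdot 11 \cdot 107 = \frac{11}{9} \cdot 107 = \frac{1177}{9}$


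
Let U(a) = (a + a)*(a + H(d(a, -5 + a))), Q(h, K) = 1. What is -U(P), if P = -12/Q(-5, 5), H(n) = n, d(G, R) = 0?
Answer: -288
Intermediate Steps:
P = -12 (P = -12/1 = -12*1 = -12)
U(a) = 2*a**2 (U(a) = (a + a)*(a + 0) = (2*a)*a = 2*a**2)
-U(P) = -2*(-12)**2 = -2*144 = -1*288 = -288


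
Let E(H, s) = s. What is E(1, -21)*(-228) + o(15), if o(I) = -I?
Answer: 4773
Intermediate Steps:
E(1, -21)*(-228) + o(15) = -21*(-228) - 1*15 = 4788 - 15 = 4773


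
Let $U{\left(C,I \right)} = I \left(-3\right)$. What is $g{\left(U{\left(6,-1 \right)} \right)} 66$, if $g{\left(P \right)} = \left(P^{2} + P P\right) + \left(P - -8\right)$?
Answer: $1914$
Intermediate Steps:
$U{\left(C,I \right)} = - 3 I$
$g{\left(P \right)} = 8 + P + 2 P^{2}$ ($g{\left(P \right)} = \left(P^{2} + P^{2}\right) + \left(P + 8\right) = 2 P^{2} + \left(8 + P\right) = 8 + P + 2 P^{2}$)
$g{\left(U{\left(6,-1 \right)} \right)} 66 = \left(8 - -3 + 2 \left(\left(-3\right) \left(-1\right)\right)^{2}\right) 66 = \left(8 + 3 + 2 \cdot 3^{2}\right) 66 = \left(8 + 3 + 2 \cdot 9\right) 66 = \left(8 + 3 + 18\right) 66 = 29 \cdot 66 = 1914$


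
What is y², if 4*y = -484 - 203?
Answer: 471969/16 ≈ 29498.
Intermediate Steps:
y = -687/4 (y = (-484 - 203)/4 = (¼)*(-687) = -687/4 ≈ -171.75)
y² = (-687/4)² = 471969/16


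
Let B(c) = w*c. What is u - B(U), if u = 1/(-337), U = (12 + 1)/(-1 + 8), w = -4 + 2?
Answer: 8755/2359 ≈ 3.7113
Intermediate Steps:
w = -2
U = 13/7 ≈ 1.8571
B(c) = -2*c
u = -1/337 ≈ -0.0029674
u - B(U) = -1/337 - (-2)*13/7 = -1/337 - 1*(-26/7) = -1/337 + 26/7 = 8755/2359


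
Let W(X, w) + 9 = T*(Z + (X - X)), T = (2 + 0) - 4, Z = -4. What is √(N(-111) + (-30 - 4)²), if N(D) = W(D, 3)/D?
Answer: √14243187/111 ≈ 34.000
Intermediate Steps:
T = -2 (T = 2 - 4 = -2)
W(X, w) = -1 (W(X, w) = -9 - 2*(-4 + (X - X)) = -9 - 2*(-4 + 0) = -9 - 2*(-4) = -9 + 8 = -1)
N(D) = -1/D
√(N(-111) + (-30 - 4)²) = √(-1/(-111) + (-30 - 4)²) = √(-1*(-1/111) + (-34)²) = √(1/111 + 1156) = √(128317/111) = √14243187/111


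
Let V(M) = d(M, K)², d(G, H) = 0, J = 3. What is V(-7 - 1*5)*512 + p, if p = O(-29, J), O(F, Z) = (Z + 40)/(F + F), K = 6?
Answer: -43/58 ≈ -0.74138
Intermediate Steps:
O(F, Z) = (40 + Z)/(2*F) (O(F, Z) = (40 + Z)/((2*F)) = (40 + Z)*(1/(2*F)) = (40 + Z)/(2*F))
p = -43/58 (p = (½)*(40 + 3)/(-29) = (½)*(-1/29)*43 = -43/58 ≈ -0.74138)
V(M) = 0 (V(M) = 0² = 0)
V(-7 - 1*5)*512 + p = 0*512 - 43/58 = 0 - 43/58 = -43/58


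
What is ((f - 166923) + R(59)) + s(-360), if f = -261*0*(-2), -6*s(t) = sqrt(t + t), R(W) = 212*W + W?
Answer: -154356 - 2*I*sqrt(5) ≈ -1.5436e+5 - 4.4721*I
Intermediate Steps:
R(W) = 213*W
s(t) = -sqrt(2)*sqrt(t)/6 (s(t) = -sqrt(t + t)/6 = -sqrt(2)*sqrt(t)/6)
f = 0 (f = -0 = -261*0 = 0)
((f - 166923) + R(59)) + s(-360) = ((0 - 166923) + 213*59) - sqrt(2)*sqrt(-360)/6 = (-166923 + 12567) - sqrt(2)*6*I*sqrt(10)/6 = -154356 - 2*I*sqrt(5)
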